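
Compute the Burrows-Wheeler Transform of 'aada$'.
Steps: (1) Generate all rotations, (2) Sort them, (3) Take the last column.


Rotations (sorted):
  0: $aada -> last char: a
  1: a$aad -> last char: d
  2: aada$ -> last char: $
  3: ada$a -> last char: a
  4: da$aa -> last char: a


BWT = ad$aa


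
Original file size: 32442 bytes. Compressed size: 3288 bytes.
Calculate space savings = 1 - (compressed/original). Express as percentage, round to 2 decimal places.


ratio = compressed/original = 3288/32442 = 0.10135
savings = 1 - ratio = 1 - 0.10135 = 0.89865
as a percentage: 0.89865 * 100 = 89.86%

Space savings = 1 - 3288/32442 = 89.86%


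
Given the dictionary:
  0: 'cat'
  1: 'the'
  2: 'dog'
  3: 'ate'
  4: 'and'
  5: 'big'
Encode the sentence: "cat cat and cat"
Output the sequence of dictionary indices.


Look up each word in the dictionary:
  'cat' -> 0
  'cat' -> 0
  'and' -> 4
  'cat' -> 0

Encoded: [0, 0, 4, 0]


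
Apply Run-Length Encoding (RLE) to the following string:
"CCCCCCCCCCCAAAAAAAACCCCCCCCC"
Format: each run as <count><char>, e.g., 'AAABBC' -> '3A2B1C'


Scanning runs left to right:
  i=0: run of 'C' x 11 -> '11C'
  i=11: run of 'A' x 8 -> '8A'
  i=19: run of 'C' x 9 -> '9C'

RLE = 11C8A9C


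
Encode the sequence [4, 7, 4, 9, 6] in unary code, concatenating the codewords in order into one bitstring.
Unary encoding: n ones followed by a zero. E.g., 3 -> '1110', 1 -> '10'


Encode each number as n ones followed by a terminating 0:
  4 -> 11110 (5 bits)
  7 -> 11111110 (8 bits)
  4 -> 11110 (5 bits)
  9 -> 1111111110 (10 bits)
  6 -> 1111110 (7 bits)
Total length = 5 + 8 + 5 + 10 + 7 = 35 bits.

Unary([4, 7, 4, 9, 6]) = 11110111111101111011111111101111110 (35 bits)


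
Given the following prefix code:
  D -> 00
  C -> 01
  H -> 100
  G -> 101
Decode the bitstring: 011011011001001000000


Decoding step by step:
Bits 01 -> C
Bits 101 -> G
Bits 101 -> G
Bits 100 -> H
Bits 100 -> H
Bits 100 -> H
Bits 00 -> D
Bits 00 -> D


Decoded message: CGGHHHDD


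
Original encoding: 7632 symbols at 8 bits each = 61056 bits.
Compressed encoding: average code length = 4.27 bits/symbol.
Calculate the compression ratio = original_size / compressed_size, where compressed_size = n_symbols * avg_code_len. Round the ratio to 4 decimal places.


original_size = n_symbols * orig_bits = 7632 * 8 = 61056 bits
compressed_size = n_symbols * avg_code_len = 7632 * 4.27 = 32588.64 bits
ratio = original_size / compressed_size = 61056 / 32588.64 = 1.8735

Compression ratio = 1.8735


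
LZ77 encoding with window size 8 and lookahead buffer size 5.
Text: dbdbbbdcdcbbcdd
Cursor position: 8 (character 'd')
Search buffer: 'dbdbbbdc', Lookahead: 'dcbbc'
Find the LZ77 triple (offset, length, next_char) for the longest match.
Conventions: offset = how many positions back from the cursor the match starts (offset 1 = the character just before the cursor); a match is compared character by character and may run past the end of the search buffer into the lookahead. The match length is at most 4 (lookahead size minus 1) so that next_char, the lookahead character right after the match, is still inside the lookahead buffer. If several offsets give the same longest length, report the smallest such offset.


Try each offset into the search buffer:
  offset=1 (pos 7, char 'c'): match length 0
  offset=2 (pos 6, char 'd'): match length 2
  offset=3 (pos 5, char 'b'): match length 0
  offset=4 (pos 4, char 'b'): match length 0
  offset=5 (pos 3, char 'b'): match length 0
  offset=6 (pos 2, char 'd'): match length 1
  offset=7 (pos 1, char 'b'): match length 0
  offset=8 (pos 0, char 'd'): match length 1
Longest match has length 2 at offset 2.
next_char = character at position 8 + 2 = 10 -> 'b'

Best match: offset=2, length=2 (matching 'dc' starting at position 6)
LZ77 triple: (2, 2, 'b')


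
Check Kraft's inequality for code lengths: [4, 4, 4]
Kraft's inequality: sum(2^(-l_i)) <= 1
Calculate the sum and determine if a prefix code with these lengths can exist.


Sum = 2^(-4) + 2^(-4) + 2^(-4)
    = 0.0625 + 0.0625 + 0.0625
    = 3/16 = 0.1875
Since 0.1875 <= 1, Kraft's inequality IS satisfied.
A prefix code with these lengths CAN exist.

Kraft sum = 0.1875. Satisfied.


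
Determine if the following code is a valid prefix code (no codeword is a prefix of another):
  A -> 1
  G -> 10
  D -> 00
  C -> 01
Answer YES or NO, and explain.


Checking each pair (does one codeword prefix another?):
  A='1' vs G='10': prefix -- VIOLATION

NO -- this is NOT a valid prefix code. A (1) is a prefix of G (10).


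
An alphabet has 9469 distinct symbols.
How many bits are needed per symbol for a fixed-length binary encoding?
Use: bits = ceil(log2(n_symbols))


log2(9469) = 13.209
Bracket: 2^13 = 8192 < 9469 <= 2^14 = 16384
So ceil(log2(9469)) = 14

bits = ceil(log2(9469)) = ceil(13.209) = 14 bits


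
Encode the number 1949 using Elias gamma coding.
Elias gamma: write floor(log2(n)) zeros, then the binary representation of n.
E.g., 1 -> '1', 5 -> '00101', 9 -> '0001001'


num_bits = floor(log2(1949)) + 1 = 11
leading_zeros = num_bits - 1 = 10
binary(1949) = 11110011101

Elias gamma(1949) = '0000000000' + '11110011101' = 000000000011110011101 (21 bits)


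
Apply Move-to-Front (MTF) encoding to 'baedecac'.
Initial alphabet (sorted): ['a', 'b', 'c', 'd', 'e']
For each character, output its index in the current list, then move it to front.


MTF encoding:
'b': index 1 in ['a', 'b', 'c', 'd', 'e'] -> ['b', 'a', 'c', 'd', 'e']
'a': index 1 in ['b', 'a', 'c', 'd', 'e'] -> ['a', 'b', 'c', 'd', 'e']
'e': index 4 in ['a', 'b', 'c', 'd', 'e'] -> ['e', 'a', 'b', 'c', 'd']
'd': index 4 in ['e', 'a', 'b', 'c', 'd'] -> ['d', 'e', 'a', 'b', 'c']
'e': index 1 in ['d', 'e', 'a', 'b', 'c'] -> ['e', 'd', 'a', 'b', 'c']
'c': index 4 in ['e', 'd', 'a', 'b', 'c'] -> ['c', 'e', 'd', 'a', 'b']
'a': index 3 in ['c', 'e', 'd', 'a', 'b'] -> ['a', 'c', 'e', 'd', 'b']
'c': index 1 in ['a', 'c', 'e', 'd', 'b'] -> ['c', 'a', 'e', 'd', 'b']


Output: [1, 1, 4, 4, 1, 4, 3, 1]


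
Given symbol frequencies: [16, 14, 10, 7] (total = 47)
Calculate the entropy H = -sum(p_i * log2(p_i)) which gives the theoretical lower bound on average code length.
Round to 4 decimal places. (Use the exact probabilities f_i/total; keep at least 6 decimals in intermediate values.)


Per-symbol terms -p_i * log2(p_i) with p_i = f_i/47:
  p = 16/47 = 0.340426: log2(p) = -1.554589, -p*log2(p) = 0.529222
  p = 14/47 = 0.297872: log2(p) = -1.747234, -p*log2(p) = 0.520453
  p = 10/47 = 0.212766: log2(p) = -2.232661, -p*log2(p) = 0.475034
  p = 7/47 = 0.148936: log2(p) = -2.747234, -p*log2(p) = 0.409163
H = 0.529222 + 0.520453 + 0.475034 + 0.409163 = 1.933872

H = 1.9339 bits/symbol


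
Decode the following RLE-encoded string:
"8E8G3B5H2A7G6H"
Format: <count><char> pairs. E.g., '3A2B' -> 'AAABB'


Expanding each <count><char> pair:
  8E -> 'EEEEEEEE'
  8G -> 'GGGGGGGG'
  3B -> 'BBB'
  5H -> 'HHHHH'
  2A -> 'AA'
  7G -> 'GGGGGGG'
  6H -> 'HHHHHH'

Decoded = EEEEEEEEGGGGGGGGBBBHHHHHAAGGGGGGGHHHHHH


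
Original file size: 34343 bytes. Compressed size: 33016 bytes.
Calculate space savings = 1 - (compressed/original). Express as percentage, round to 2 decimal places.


ratio = compressed/original = 33016/34343 = 0.96136
savings = 1 - ratio = 1 - 0.96136 = 0.03864
as a percentage: 0.03864 * 100 = 3.86%

Space savings = 1 - 33016/34343 = 3.86%


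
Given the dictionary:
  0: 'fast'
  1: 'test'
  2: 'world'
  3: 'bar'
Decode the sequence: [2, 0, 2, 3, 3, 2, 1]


Look up each index in the dictionary:
  2 -> 'world'
  0 -> 'fast'
  2 -> 'world'
  3 -> 'bar'
  3 -> 'bar'
  2 -> 'world'
  1 -> 'test'

Decoded: "world fast world bar bar world test"


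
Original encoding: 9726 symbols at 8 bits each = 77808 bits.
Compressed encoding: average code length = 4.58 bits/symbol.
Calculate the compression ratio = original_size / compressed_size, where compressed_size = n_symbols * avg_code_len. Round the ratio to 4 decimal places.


original_size = n_symbols * orig_bits = 9726 * 8 = 77808 bits
compressed_size = n_symbols * avg_code_len = 9726 * 4.58 = 44545.08 bits
ratio = original_size / compressed_size = 77808 / 44545.08 = 1.7467

Compression ratio = 1.7467


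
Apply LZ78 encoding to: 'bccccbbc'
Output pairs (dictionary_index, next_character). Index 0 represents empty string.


LZ78 encoding steps:
Dictionary: {0: ''}
Step 1: w='' (idx 0), next='b' -> output (0, 'b'), add 'b' as idx 1
Step 2: w='' (idx 0), next='c' -> output (0, 'c'), add 'c' as idx 2
Step 3: w='c' (idx 2), next='c' -> output (2, 'c'), add 'cc' as idx 3
Step 4: w='c' (idx 2), next='b' -> output (2, 'b'), add 'cb' as idx 4
Step 5: w='b' (idx 1), next='c' -> output (1, 'c'), add 'bc' as idx 5


Encoded: [(0, 'b'), (0, 'c'), (2, 'c'), (2, 'b'), (1, 'c')]


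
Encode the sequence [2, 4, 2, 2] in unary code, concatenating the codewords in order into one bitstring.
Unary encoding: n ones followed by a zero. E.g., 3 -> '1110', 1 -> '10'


Encode each number as n ones followed by a terminating 0:
  2 -> 110 (3 bits)
  4 -> 11110 (5 bits)
  2 -> 110 (3 bits)
  2 -> 110 (3 bits)
Total length = 3 + 5 + 3 + 3 = 14 bits.

Unary([2, 4, 2, 2]) = 11011110110110 (14 bits)


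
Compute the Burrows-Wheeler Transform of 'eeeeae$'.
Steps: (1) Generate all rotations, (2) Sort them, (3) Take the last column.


Rotations (sorted):
  0: $eeeeae -> last char: e
  1: ae$eeee -> last char: e
  2: e$eeeea -> last char: a
  3: eae$eee -> last char: e
  4: eeae$ee -> last char: e
  5: eeeae$e -> last char: e
  6: eeeeae$ -> last char: $


BWT = eeaeee$


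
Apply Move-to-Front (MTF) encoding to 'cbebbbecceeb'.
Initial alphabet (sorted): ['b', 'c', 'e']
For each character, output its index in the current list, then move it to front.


MTF encoding:
'c': index 1 in ['b', 'c', 'e'] -> ['c', 'b', 'e']
'b': index 1 in ['c', 'b', 'e'] -> ['b', 'c', 'e']
'e': index 2 in ['b', 'c', 'e'] -> ['e', 'b', 'c']
'b': index 1 in ['e', 'b', 'c'] -> ['b', 'e', 'c']
'b': index 0 in ['b', 'e', 'c'] -> ['b', 'e', 'c']
'b': index 0 in ['b', 'e', 'c'] -> ['b', 'e', 'c']
'e': index 1 in ['b', 'e', 'c'] -> ['e', 'b', 'c']
'c': index 2 in ['e', 'b', 'c'] -> ['c', 'e', 'b']
'c': index 0 in ['c', 'e', 'b'] -> ['c', 'e', 'b']
'e': index 1 in ['c', 'e', 'b'] -> ['e', 'c', 'b']
'e': index 0 in ['e', 'c', 'b'] -> ['e', 'c', 'b']
'b': index 2 in ['e', 'c', 'b'] -> ['b', 'e', 'c']


Output: [1, 1, 2, 1, 0, 0, 1, 2, 0, 1, 0, 2]


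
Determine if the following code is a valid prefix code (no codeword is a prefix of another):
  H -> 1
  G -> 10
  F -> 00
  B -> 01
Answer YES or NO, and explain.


Checking each pair (does one codeword prefix another?):
  H='1' vs G='10': prefix -- VIOLATION

NO -- this is NOT a valid prefix code. H (1) is a prefix of G (10).


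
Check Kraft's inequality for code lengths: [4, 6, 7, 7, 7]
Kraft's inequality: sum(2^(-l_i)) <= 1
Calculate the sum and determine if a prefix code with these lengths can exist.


Sum = 2^(-4) + 2^(-6) + 2^(-7) + 2^(-7) + 2^(-7)
    = 0.0625 + 0.015625 + 0.0078125 + 0.0078125 + 0.0078125
    = 13/128 = 0.1015625
Since 0.1015625 <= 1, Kraft's inequality IS satisfied.
A prefix code with these lengths CAN exist.

Kraft sum = 0.1015625. Satisfied.


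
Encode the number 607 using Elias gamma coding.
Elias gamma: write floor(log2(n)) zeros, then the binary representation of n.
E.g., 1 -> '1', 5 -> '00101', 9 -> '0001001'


num_bits = floor(log2(607)) + 1 = 10
leading_zeros = num_bits - 1 = 9
binary(607) = 1001011111

Elias gamma(607) = '000000000' + '1001011111' = 0000000001001011111 (19 bits)


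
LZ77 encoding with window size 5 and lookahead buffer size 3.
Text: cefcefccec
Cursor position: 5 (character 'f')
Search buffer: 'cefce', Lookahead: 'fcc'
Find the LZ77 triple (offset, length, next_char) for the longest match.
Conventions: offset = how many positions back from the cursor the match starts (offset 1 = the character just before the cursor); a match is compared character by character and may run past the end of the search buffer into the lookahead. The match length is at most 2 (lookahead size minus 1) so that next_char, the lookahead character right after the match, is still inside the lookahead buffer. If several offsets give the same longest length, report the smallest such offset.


Try each offset into the search buffer:
  offset=1 (pos 4, char 'e'): match length 0
  offset=2 (pos 3, char 'c'): match length 0
  offset=3 (pos 2, char 'f'): match length 2
  offset=4 (pos 1, char 'e'): match length 0
  offset=5 (pos 0, char 'c'): match length 0
Longest match has length 2 at offset 3.
next_char = character at position 5 + 2 = 7 -> 'c'

Best match: offset=3, length=2 (matching 'fc' starting at position 2)
LZ77 triple: (3, 2, 'c')


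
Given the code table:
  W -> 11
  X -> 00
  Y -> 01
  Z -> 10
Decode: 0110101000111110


Decoding:
01 -> Y
10 -> Z
10 -> Z
10 -> Z
00 -> X
11 -> W
11 -> W
10 -> Z


Result: YZZZXWWZ


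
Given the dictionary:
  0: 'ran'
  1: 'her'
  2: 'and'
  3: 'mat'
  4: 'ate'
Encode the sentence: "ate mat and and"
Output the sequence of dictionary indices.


Look up each word in the dictionary:
  'ate' -> 4
  'mat' -> 3
  'and' -> 2
  'and' -> 2

Encoded: [4, 3, 2, 2]


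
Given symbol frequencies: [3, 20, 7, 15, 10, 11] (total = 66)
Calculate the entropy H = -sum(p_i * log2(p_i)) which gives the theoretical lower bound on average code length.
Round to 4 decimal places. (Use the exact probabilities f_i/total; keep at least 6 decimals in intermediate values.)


Per-symbol terms -p_i * log2(p_i) with p_i = f_i/66:
  p = 3/66 = 0.045455: log2(p) = -4.459432, -p*log2(p) = 0.202701
  p = 20/66 = 0.303030: log2(p) = -1.722466, -p*log2(p) = 0.521959
  p = 7/66 = 0.106061: log2(p) = -3.237039, -p*log2(p) = 0.343322
  p = 15/66 = 0.227273: log2(p) = -2.137504, -p*log2(p) = 0.485796
  p = 10/66 = 0.151515: log2(p) = -2.722466, -p*log2(p) = 0.412495
  p = 11/66 = 0.166667: log2(p) = -2.584963, -p*log2(p) = 0.430827
H = 0.202701 + 0.521959 + 0.343322 + 0.485796 + 0.412495 + 0.430827 = 2.397100

H = 2.3971 bits/symbol


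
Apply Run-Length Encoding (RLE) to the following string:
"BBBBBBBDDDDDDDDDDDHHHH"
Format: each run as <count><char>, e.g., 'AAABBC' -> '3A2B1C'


Scanning runs left to right:
  i=0: run of 'B' x 7 -> '7B'
  i=7: run of 'D' x 11 -> '11D'
  i=18: run of 'H' x 4 -> '4H'

RLE = 7B11D4H


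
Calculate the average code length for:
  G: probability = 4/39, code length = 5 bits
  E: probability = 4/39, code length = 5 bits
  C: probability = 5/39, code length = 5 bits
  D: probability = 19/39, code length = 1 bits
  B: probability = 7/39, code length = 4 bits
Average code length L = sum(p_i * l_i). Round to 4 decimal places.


Weighted contributions p_i * l_i:
  G: (4/39) * 5 = 20/39
  E: (4/39) * 5 = 20/39
  C: (5/39) * 5 = 25/39
  D: (19/39) * 1 = 19/39
  B: (7/39) * 4 = 28/39
Sum = (20 + 20 + 25 + 19 + 28)/39 = 112/39

L = 112/39 = 2.8718 bits/symbol


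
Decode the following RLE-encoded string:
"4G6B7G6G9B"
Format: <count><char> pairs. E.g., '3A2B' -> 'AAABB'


Expanding each <count><char> pair:
  4G -> 'GGGG'
  6B -> 'BBBBBB'
  7G -> 'GGGGGGG'
  6G -> 'GGGGGG'
  9B -> 'BBBBBBBBB'

Decoded = GGGGBBBBBBGGGGGGGGGGGGGBBBBBBBBB


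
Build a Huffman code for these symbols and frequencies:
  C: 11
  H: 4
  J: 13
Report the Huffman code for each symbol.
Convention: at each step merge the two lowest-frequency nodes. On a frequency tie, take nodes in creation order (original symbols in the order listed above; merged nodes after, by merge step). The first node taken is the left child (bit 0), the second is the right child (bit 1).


Huffman tree construction:
Step 1: Merge H(4) + C(11) = 15
Step 2: Merge J(13) + (H+C)(15) = 28
Read each symbol's code off the tree from the root (left child = 0, right child = 1).

Codes:
  C: 11 (length 2)
  H: 10 (length 2)
  J: 0 (length 1)
Average code length: 43/28 = 1.5357 bits/symbol


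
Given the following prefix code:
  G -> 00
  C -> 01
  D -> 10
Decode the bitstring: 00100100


Decoding step by step:
Bits 00 -> G
Bits 10 -> D
Bits 01 -> C
Bits 00 -> G


Decoded message: GDCG


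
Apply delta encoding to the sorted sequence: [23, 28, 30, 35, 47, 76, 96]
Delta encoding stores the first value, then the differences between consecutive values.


First value: 23
Deltas:
  28 - 23 = 5
  30 - 28 = 2
  35 - 30 = 5
  47 - 35 = 12
  76 - 47 = 29
  96 - 76 = 20


Delta encoded: [23, 5, 2, 5, 12, 29, 20]


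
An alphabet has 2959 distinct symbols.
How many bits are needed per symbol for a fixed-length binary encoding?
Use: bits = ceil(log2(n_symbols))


log2(2959) = 11.5309
Bracket: 2^11 = 2048 < 2959 <= 2^12 = 4096
So ceil(log2(2959)) = 12

bits = ceil(log2(2959)) = ceil(11.5309) = 12 bits


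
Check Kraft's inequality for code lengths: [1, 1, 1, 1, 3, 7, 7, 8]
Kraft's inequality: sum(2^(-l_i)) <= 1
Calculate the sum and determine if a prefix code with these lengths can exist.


Sum = 2^(-1) + 2^(-1) + 2^(-1) + 2^(-1) + 2^(-3) + 2^(-7) + 2^(-7) + 2^(-8)
    = 0.5 + 0.5 + 0.5 + 0.5 + 0.125 + 0.0078125 + 0.0078125 + 0.00390625
    = 549/256 = 2.14453125
Since 2.14453125 > 1, Kraft's inequality is NOT satisfied.
A prefix code with these lengths CANNOT exist.

Kraft sum = 2.14453125. Not satisfied.


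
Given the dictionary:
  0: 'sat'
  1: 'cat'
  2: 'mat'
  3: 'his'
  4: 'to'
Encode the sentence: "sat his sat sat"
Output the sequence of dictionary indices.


Look up each word in the dictionary:
  'sat' -> 0
  'his' -> 3
  'sat' -> 0
  'sat' -> 0

Encoded: [0, 3, 0, 0]


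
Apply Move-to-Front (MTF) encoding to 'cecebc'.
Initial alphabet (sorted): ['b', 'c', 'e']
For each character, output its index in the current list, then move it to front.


MTF encoding:
'c': index 1 in ['b', 'c', 'e'] -> ['c', 'b', 'e']
'e': index 2 in ['c', 'b', 'e'] -> ['e', 'c', 'b']
'c': index 1 in ['e', 'c', 'b'] -> ['c', 'e', 'b']
'e': index 1 in ['c', 'e', 'b'] -> ['e', 'c', 'b']
'b': index 2 in ['e', 'c', 'b'] -> ['b', 'e', 'c']
'c': index 2 in ['b', 'e', 'c'] -> ['c', 'b', 'e']


Output: [1, 2, 1, 1, 2, 2]


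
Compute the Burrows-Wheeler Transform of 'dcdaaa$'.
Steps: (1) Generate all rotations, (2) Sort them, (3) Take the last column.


Rotations (sorted):
  0: $dcdaaa -> last char: a
  1: a$dcdaa -> last char: a
  2: aa$dcda -> last char: a
  3: aaa$dcd -> last char: d
  4: cdaaa$d -> last char: d
  5: daaa$dc -> last char: c
  6: dcdaaa$ -> last char: $


BWT = aaaddc$


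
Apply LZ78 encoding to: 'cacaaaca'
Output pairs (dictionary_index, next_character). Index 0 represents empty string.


LZ78 encoding steps:
Dictionary: {0: ''}
Step 1: w='' (idx 0), next='c' -> output (0, 'c'), add 'c' as idx 1
Step 2: w='' (idx 0), next='a' -> output (0, 'a'), add 'a' as idx 2
Step 3: w='c' (idx 1), next='a' -> output (1, 'a'), add 'ca' as idx 3
Step 4: w='a' (idx 2), next='a' -> output (2, 'a'), add 'aa' as idx 4
Step 5: w='ca' (idx 3), end of input -> output (3, '')


Encoded: [(0, 'c'), (0, 'a'), (1, 'a'), (2, 'a'), (3, '')]


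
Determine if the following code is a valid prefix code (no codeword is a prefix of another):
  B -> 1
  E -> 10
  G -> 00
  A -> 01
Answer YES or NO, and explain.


Checking each pair (does one codeword prefix another?):
  B='1' vs E='10': prefix -- VIOLATION

NO -- this is NOT a valid prefix code. B (1) is a prefix of E (10).


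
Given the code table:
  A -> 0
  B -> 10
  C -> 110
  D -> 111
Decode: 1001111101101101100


Decoding:
10 -> B
0 -> A
111 -> D
110 -> C
110 -> C
110 -> C
110 -> C
0 -> A


Result: BADCCCCA


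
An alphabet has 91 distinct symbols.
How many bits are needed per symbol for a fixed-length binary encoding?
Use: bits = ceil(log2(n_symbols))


log2(91) = 6.5078
Bracket: 2^6 = 64 < 91 <= 2^7 = 128
So ceil(log2(91)) = 7

bits = ceil(log2(91)) = ceil(6.5078) = 7 bits


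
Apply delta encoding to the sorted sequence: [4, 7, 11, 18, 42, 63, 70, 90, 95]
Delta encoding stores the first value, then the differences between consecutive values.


First value: 4
Deltas:
  7 - 4 = 3
  11 - 7 = 4
  18 - 11 = 7
  42 - 18 = 24
  63 - 42 = 21
  70 - 63 = 7
  90 - 70 = 20
  95 - 90 = 5


Delta encoded: [4, 3, 4, 7, 24, 21, 7, 20, 5]


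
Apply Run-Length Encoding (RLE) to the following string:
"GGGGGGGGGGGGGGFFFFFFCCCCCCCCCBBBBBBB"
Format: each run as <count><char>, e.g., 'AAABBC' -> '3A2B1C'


Scanning runs left to right:
  i=0: run of 'G' x 14 -> '14G'
  i=14: run of 'F' x 6 -> '6F'
  i=20: run of 'C' x 9 -> '9C'
  i=29: run of 'B' x 7 -> '7B'

RLE = 14G6F9C7B


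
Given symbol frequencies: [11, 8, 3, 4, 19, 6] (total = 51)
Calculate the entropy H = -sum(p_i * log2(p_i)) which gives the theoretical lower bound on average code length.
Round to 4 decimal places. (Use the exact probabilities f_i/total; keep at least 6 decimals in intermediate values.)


Per-symbol terms -p_i * log2(p_i) with p_i = f_i/51:
  p = 11/51 = 0.215686: log2(p) = -2.212994, -p*log2(p) = 0.477312
  p = 8/51 = 0.156863: log2(p) = -2.672425, -p*log2(p) = 0.419204
  p = 3/51 = 0.058824: log2(p) = -4.087463, -p*log2(p) = 0.240439
  p = 4/51 = 0.078431: log2(p) = -3.672425, -p*log2(p) = 0.288033
  p = 19/51 = 0.372549: log2(p) = -1.424498, -p*log2(p) = 0.530695
  p = 6/51 = 0.117647: log2(p) = -3.087463, -p*log2(p) = 0.363231
H = 0.477312 + 0.419204 + 0.240439 + 0.288033 + 0.530695 + 0.363231 = 2.318914

H = 2.3189 bits/symbol


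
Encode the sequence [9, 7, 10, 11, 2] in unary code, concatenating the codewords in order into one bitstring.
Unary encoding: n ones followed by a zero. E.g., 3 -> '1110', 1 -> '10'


Encode each number as n ones followed by a terminating 0:
  9 -> 1111111110 (10 bits)
  7 -> 11111110 (8 bits)
  10 -> 11111111110 (11 bits)
  11 -> 111111111110 (12 bits)
  2 -> 110 (3 bits)
Total length = 10 + 8 + 11 + 12 + 3 = 44 bits.

Unary([9, 7, 10, 11, 2]) = 11111111101111111011111111110111111111110110 (44 bits)


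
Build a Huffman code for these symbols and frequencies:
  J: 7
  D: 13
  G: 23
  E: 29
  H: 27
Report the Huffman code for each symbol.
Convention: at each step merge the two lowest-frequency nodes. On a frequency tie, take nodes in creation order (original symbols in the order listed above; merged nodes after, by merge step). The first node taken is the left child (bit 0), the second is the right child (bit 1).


Huffman tree construction:
Step 1: Merge J(7) + D(13) = 20
Step 2: Merge (J+D)(20) + G(23) = 43
Step 3: Merge H(27) + E(29) = 56
Step 4: Merge ((J+D)+G)(43) + (H+E)(56) = 99
Read each symbol's code off the tree from the root (left child = 0, right child = 1).

Codes:
  J: 000 (length 3)
  D: 001 (length 3)
  G: 01 (length 2)
  E: 11 (length 2)
  H: 10 (length 2)
Average code length: 218/99 = 2.2020 bits/symbol


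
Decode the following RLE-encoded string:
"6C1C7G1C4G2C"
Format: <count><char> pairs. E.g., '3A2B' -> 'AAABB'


Expanding each <count><char> pair:
  6C -> 'CCCCCC'
  1C -> 'C'
  7G -> 'GGGGGGG'
  1C -> 'C'
  4G -> 'GGGG'
  2C -> 'CC'

Decoded = CCCCCCCGGGGGGGCGGGGCC


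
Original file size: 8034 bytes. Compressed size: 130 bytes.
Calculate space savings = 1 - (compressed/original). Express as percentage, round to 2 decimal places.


ratio = compressed/original = 130/8034 = 0.016181
savings = 1 - ratio = 1 - 0.016181 = 0.983819
as a percentage: 0.983819 * 100 = 98.38%

Space savings = 1 - 130/8034 = 98.38%


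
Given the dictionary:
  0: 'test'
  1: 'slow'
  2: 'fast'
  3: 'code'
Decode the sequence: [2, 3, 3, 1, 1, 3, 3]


Look up each index in the dictionary:
  2 -> 'fast'
  3 -> 'code'
  3 -> 'code'
  1 -> 'slow'
  1 -> 'slow'
  3 -> 'code'
  3 -> 'code'

Decoded: "fast code code slow slow code code"


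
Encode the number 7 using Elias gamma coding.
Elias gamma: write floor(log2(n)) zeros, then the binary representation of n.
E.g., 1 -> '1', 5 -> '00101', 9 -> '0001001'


num_bits = floor(log2(7)) + 1 = 3
leading_zeros = num_bits - 1 = 2
binary(7) = 111

Elias gamma(7) = '00' + '111' = 00111 (5 bits)


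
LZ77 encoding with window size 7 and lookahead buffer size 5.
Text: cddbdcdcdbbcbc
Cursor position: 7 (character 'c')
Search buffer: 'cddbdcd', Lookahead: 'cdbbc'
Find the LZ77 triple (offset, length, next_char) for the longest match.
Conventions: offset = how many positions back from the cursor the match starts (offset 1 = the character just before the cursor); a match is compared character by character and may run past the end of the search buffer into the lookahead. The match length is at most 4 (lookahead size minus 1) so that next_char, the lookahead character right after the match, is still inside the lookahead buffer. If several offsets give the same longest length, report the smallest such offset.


Try each offset into the search buffer:
  offset=1 (pos 6, char 'd'): match length 0
  offset=2 (pos 5, char 'c'): match length 2
  offset=3 (pos 4, char 'd'): match length 0
  offset=4 (pos 3, char 'b'): match length 0
  offset=5 (pos 2, char 'd'): match length 0
  offset=6 (pos 1, char 'd'): match length 0
  offset=7 (pos 0, char 'c'): match length 2
Longest match has length 2, found at offsets 2, 7; take the smallest, offset 2.
next_char = character at position 7 + 2 = 9 -> 'b'

Best match: offset=2, length=2 (matching 'cd' starting at position 5)
LZ77 triple: (2, 2, 'b')


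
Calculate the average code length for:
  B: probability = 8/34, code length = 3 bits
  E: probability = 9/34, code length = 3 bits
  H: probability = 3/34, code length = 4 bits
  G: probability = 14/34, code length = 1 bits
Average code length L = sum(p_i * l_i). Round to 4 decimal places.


Weighted contributions p_i * l_i:
  B: (8/34) * 3 = 24/34
  E: (9/34) * 3 = 27/34
  H: (3/34) * 4 = 12/34
  G: (14/34) * 1 = 14/34
Sum = (24 + 27 + 12 + 14)/34 = 77/34

L = 77/34 = 2.2647 bits/symbol


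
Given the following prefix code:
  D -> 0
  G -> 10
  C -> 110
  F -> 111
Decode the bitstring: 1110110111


Decoding step by step:
Bits 111 -> F
Bits 0 -> D
Bits 110 -> C
Bits 111 -> F


Decoded message: FDCF


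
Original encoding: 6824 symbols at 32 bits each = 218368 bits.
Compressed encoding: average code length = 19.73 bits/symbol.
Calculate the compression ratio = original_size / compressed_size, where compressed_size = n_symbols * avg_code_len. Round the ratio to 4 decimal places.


original_size = n_symbols * orig_bits = 6824 * 32 = 218368 bits
compressed_size = n_symbols * avg_code_len = 6824 * 19.73 = 134637.52 bits
ratio = original_size / compressed_size = 218368 / 134637.52 = 1.6219

Compression ratio = 1.6219


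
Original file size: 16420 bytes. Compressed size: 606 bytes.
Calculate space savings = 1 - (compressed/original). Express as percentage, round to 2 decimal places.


ratio = compressed/original = 606/16420 = 0.036906
savings = 1 - ratio = 1 - 0.036906 = 0.963094
as a percentage: 0.963094 * 100 = 96.31%

Space savings = 1 - 606/16420 = 96.31%


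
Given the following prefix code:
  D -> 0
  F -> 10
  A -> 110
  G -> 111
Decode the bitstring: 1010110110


Decoding step by step:
Bits 10 -> F
Bits 10 -> F
Bits 110 -> A
Bits 110 -> A


Decoded message: FFAA


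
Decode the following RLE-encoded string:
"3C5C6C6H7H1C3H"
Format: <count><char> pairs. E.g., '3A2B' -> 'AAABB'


Expanding each <count><char> pair:
  3C -> 'CCC'
  5C -> 'CCCCC'
  6C -> 'CCCCCC'
  6H -> 'HHHHHH'
  7H -> 'HHHHHHH'
  1C -> 'C'
  3H -> 'HHH'

Decoded = CCCCCCCCCCCCCCHHHHHHHHHHHHHCHHH


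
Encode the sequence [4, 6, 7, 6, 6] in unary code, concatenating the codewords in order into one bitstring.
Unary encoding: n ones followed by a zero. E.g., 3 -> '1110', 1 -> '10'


Encode each number as n ones followed by a terminating 0:
  4 -> 11110 (5 bits)
  6 -> 1111110 (7 bits)
  7 -> 11111110 (8 bits)
  6 -> 1111110 (7 bits)
  6 -> 1111110 (7 bits)
Total length = 5 + 7 + 8 + 7 + 7 = 34 bits.

Unary([4, 6, 7, 6, 6]) = 1111011111101111111011111101111110 (34 bits)


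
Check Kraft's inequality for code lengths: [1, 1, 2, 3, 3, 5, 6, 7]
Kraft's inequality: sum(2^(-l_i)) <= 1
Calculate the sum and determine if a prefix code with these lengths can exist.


Sum = 2^(-1) + 2^(-1) + 2^(-2) + 2^(-3) + 2^(-3) + 2^(-5) + 2^(-6) + 2^(-7)
    = 0.5 + 0.5 + 0.25 + 0.125 + 0.125 + 0.03125 + 0.015625 + 0.0078125
    = 199/128 = 1.5546875
Since 1.5546875 > 1, Kraft's inequality is NOT satisfied.
A prefix code with these lengths CANNOT exist.

Kraft sum = 1.5546875. Not satisfied.


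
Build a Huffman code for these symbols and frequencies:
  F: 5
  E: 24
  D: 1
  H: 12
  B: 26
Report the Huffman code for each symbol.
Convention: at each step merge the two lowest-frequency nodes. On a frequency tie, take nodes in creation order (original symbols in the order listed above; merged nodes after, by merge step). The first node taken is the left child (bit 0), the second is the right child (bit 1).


Huffman tree construction:
Step 1: Merge D(1) + F(5) = 6
Step 2: Merge (D+F)(6) + H(12) = 18
Step 3: Merge ((D+F)+H)(18) + E(24) = 42
Step 4: Merge B(26) + (((D+F)+H)+E)(42) = 68
Read each symbol's code off the tree from the root (left child = 0, right child = 1).

Codes:
  F: 1001 (length 4)
  E: 11 (length 2)
  D: 1000 (length 4)
  H: 101 (length 3)
  B: 0 (length 1)
Average code length: 134/68 = 1.9706 bits/symbol


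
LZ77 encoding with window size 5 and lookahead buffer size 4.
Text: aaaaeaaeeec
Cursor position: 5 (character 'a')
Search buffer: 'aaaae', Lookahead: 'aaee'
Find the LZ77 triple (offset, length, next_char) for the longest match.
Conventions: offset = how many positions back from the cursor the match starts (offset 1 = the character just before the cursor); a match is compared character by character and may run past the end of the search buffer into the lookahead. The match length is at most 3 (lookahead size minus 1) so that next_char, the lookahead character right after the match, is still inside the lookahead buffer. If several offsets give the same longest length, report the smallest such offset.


Try each offset into the search buffer:
  offset=1 (pos 4, char 'e'): match length 0
  offset=2 (pos 3, char 'a'): match length 1
  offset=3 (pos 2, char 'a'): match length 3
  offset=4 (pos 1, char 'a'): match length 2
  offset=5 (pos 0, char 'a'): match length 2
Longest match has length 3 at offset 3.
next_char = character at position 5 + 3 = 8 -> 'e'

Best match: offset=3, length=3 (matching 'aae' starting at position 2)
LZ77 triple: (3, 3, 'e')


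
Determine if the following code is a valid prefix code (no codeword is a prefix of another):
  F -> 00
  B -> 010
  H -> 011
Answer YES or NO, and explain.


Checking each pair (does one codeword prefix another?):
  F='00' vs B='010': no prefix
  F='00' vs H='011': no prefix
  B='010' vs F='00': no prefix
  B='010' vs H='011': no prefix
  H='011' vs F='00': no prefix
  H='011' vs B='010': no prefix
No violation found over all pairs.

YES -- this is a valid prefix code. No codeword is a prefix of any other codeword.


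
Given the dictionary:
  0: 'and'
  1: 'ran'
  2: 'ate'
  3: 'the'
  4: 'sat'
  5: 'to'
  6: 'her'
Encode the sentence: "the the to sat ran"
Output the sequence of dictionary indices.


Look up each word in the dictionary:
  'the' -> 3
  'the' -> 3
  'to' -> 5
  'sat' -> 4
  'ran' -> 1

Encoded: [3, 3, 5, 4, 1]


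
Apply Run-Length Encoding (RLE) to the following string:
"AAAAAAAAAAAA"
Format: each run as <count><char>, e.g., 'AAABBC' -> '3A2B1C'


Scanning runs left to right:
  i=0: run of 'A' x 12 -> '12A'

RLE = 12A


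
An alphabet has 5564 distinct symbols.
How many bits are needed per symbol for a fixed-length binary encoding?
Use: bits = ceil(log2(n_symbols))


log2(5564) = 12.4419
Bracket: 2^12 = 4096 < 5564 <= 2^13 = 8192
So ceil(log2(5564)) = 13

bits = ceil(log2(5564)) = ceil(12.4419) = 13 bits


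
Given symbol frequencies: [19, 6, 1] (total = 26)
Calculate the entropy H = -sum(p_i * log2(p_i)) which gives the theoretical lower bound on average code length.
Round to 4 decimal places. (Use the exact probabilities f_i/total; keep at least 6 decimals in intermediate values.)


Per-symbol terms -p_i * log2(p_i) with p_i = f_i/26:
  p = 19/26 = 0.730769: log2(p) = -0.452512, -p*log2(p) = 0.330682
  p = 6/26 = 0.230769: log2(p) = -2.115477, -p*log2(p) = 0.488187
  p = 1/26 = 0.038462: log2(p) = -4.700440, -p*log2(p) = 0.180786
H = 0.330682 + 0.488187 + 0.180786 = 0.999655

H = 0.9997 bits/symbol


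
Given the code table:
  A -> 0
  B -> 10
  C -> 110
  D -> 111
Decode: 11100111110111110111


Decoding:
111 -> D
0 -> A
0 -> A
111 -> D
110 -> C
111 -> D
110 -> C
111 -> D


Result: DAADCDCD


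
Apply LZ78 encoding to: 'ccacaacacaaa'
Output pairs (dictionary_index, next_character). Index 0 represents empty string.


LZ78 encoding steps:
Dictionary: {0: ''}
Step 1: w='' (idx 0), next='c' -> output (0, 'c'), add 'c' as idx 1
Step 2: w='c' (idx 1), next='a' -> output (1, 'a'), add 'ca' as idx 2
Step 3: w='ca' (idx 2), next='a' -> output (2, 'a'), add 'caa' as idx 3
Step 4: w='ca' (idx 2), next='c' -> output (2, 'c'), add 'cac' as idx 4
Step 5: w='' (idx 0), next='a' -> output (0, 'a'), add 'a' as idx 5
Step 6: w='a' (idx 5), next='a' -> output (5, 'a'), add 'aa' as idx 6


Encoded: [(0, 'c'), (1, 'a'), (2, 'a'), (2, 'c'), (0, 'a'), (5, 'a')]


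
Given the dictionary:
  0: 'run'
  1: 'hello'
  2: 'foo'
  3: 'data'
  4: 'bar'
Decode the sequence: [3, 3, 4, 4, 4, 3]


Look up each index in the dictionary:
  3 -> 'data'
  3 -> 'data'
  4 -> 'bar'
  4 -> 'bar'
  4 -> 'bar'
  3 -> 'data'

Decoded: "data data bar bar bar data"


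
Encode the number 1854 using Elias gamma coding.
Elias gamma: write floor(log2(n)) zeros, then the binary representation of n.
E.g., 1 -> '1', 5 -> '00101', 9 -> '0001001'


num_bits = floor(log2(1854)) + 1 = 11
leading_zeros = num_bits - 1 = 10
binary(1854) = 11100111110

Elias gamma(1854) = '0000000000' + '11100111110' = 000000000011100111110 (21 bits)


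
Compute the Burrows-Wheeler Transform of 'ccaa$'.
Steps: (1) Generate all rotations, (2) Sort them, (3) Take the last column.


Rotations (sorted):
  0: $ccaa -> last char: a
  1: a$cca -> last char: a
  2: aa$cc -> last char: c
  3: caa$c -> last char: c
  4: ccaa$ -> last char: $


BWT = aacc$


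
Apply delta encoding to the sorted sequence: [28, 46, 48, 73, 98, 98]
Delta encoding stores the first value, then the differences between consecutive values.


First value: 28
Deltas:
  46 - 28 = 18
  48 - 46 = 2
  73 - 48 = 25
  98 - 73 = 25
  98 - 98 = 0


Delta encoded: [28, 18, 2, 25, 25, 0]


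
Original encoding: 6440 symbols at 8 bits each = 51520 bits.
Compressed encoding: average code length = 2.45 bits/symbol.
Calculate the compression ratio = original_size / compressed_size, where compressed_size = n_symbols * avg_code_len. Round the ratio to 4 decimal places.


original_size = n_symbols * orig_bits = 6440 * 8 = 51520 bits
compressed_size = n_symbols * avg_code_len = 6440 * 2.45 = 15778.0 bits
ratio = original_size / compressed_size = 51520 / 15778.0 = 3.2653

Compression ratio = 3.2653


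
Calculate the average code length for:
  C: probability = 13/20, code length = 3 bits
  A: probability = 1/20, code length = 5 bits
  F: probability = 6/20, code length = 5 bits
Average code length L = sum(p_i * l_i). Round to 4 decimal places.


Weighted contributions p_i * l_i:
  C: (13/20) * 3 = 39/20
  A: (1/20) * 5 = 5/20
  F: (6/20) * 5 = 30/20
Sum = (39 + 5 + 30)/20 = 74/20

L = 74/20 = 3.7000 bits/symbol


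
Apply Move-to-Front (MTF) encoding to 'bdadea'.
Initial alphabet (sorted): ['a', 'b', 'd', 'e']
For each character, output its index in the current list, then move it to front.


MTF encoding:
'b': index 1 in ['a', 'b', 'd', 'e'] -> ['b', 'a', 'd', 'e']
'd': index 2 in ['b', 'a', 'd', 'e'] -> ['d', 'b', 'a', 'e']
'a': index 2 in ['d', 'b', 'a', 'e'] -> ['a', 'd', 'b', 'e']
'd': index 1 in ['a', 'd', 'b', 'e'] -> ['d', 'a', 'b', 'e']
'e': index 3 in ['d', 'a', 'b', 'e'] -> ['e', 'd', 'a', 'b']
'a': index 2 in ['e', 'd', 'a', 'b'] -> ['a', 'e', 'd', 'b']


Output: [1, 2, 2, 1, 3, 2]


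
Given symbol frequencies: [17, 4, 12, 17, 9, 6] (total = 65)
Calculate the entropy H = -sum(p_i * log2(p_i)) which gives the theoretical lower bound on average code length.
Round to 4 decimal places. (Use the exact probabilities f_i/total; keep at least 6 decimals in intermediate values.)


Per-symbol terms -p_i * log2(p_i) with p_i = f_i/65:
  p = 17/65 = 0.261538: log2(p) = -1.934905, -p*log2(p) = 0.506052
  p = 4/65 = 0.061538: log2(p) = -4.022368, -p*log2(p) = 0.247530
  p = 12/65 = 0.184615: log2(p) = -2.437405, -p*log2(p) = 0.449983
  p = 17/65 = 0.261538: log2(p) = -1.934905, -p*log2(p) = 0.506052
  p = 9/65 = 0.138462: log2(p) = -2.852443, -p*log2(p) = 0.394954
  p = 6/65 = 0.092308: log2(p) = -3.437405, -p*log2(p) = 0.317299
H = 0.506052 + 0.247530 + 0.449983 + 0.506052 + 0.394954 + 0.317299 = 2.421870

H = 2.4219 bits/symbol


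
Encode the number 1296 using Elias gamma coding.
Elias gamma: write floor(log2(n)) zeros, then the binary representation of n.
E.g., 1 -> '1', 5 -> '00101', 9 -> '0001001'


num_bits = floor(log2(1296)) + 1 = 11
leading_zeros = num_bits - 1 = 10
binary(1296) = 10100010000

Elias gamma(1296) = '0000000000' + '10100010000' = 000000000010100010000 (21 bits)


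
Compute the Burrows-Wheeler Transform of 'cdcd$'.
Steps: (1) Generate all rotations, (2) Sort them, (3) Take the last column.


Rotations (sorted):
  0: $cdcd -> last char: d
  1: cd$cd -> last char: d
  2: cdcd$ -> last char: $
  3: d$cdc -> last char: c
  4: dcd$c -> last char: c


BWT = dd$cc


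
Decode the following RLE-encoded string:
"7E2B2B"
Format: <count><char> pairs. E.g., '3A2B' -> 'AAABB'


Expanding each <count><char> pair:
  7E -> 'EEEEEEE'
  2B -> 'BB'
  2B -> 'BB'

Decoded = EEEEEEEBBBB


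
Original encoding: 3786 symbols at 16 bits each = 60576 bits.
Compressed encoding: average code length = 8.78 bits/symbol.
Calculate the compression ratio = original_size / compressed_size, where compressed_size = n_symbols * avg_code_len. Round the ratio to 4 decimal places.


original_size = n_symbols * orig_bits = 3786 * 16 = 60576 bits
compressed_size = n_symbols * avg_code_len = 3786 * 8.78 = 33241.08 bits
ratio = original_size / compressed_size = 60576 / 33241.08 = 1.8223

Compression ratio = 1.8223


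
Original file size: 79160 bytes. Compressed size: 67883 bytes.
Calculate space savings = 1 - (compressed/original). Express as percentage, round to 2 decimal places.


ratio = compressed/original = 67883/79160 = 0.857542
savings = 1 - ratio = 1 - 0.857542 = 0.142458
as a percentage: 0.142458 * 100 = 14.25%

Space savings = 1 - 67883/79160 = 14.25%


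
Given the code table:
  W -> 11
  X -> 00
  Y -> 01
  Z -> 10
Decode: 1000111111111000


Decoding:
10 -> Z
00 -> X
11 -> W
11 -> W
11 -> W
11 -> W
10 -> Z
00 -> X


Result: ZXWWWWZX


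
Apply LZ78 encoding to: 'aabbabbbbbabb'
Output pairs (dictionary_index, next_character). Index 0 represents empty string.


LZ78 encoding steps:
Dictionary: {0: ''}
Step 1: w='' (idx 0), next='a' -> output (0, 'a'), add 'a' as idx 1
Step 2: w='a' (idx 1), next='b' -> output (1, 'b'), add 'ab' as idx 2
Step 3: w='' (idx 0), next='b' -> output (0, 'b'), add 'b' as idx 3
Step 4: w='ab' (idx 2), next='b' -> output (2, 'b'), add 'abb' as idx 4
Step 5: w='b' (idx 3), next='b' -> output (3, 'b'), add 'bb' as idx 5
Step 6: w='b' (idx 3), next='a' -> output (3, 'a'), add 'ba' as idx 6
Step 7: w='bb' (idx 5), end of input -> output (5, '')


Encoded: [(0, 'a'), (1, 'b'), (0, 'b'), (2, 'b'), (3, 'b'), (3, 'a'), (5, '')]


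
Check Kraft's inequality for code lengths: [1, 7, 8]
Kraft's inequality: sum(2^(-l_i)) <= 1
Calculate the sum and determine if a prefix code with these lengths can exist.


Sum = 2^(-1) + 2^(-7) + 2^(-8)
    = 0.5 + 0.0078125 + 0.00390625
    = 131/256 = 0.51171875
Since 0.51171875 <= 1, Kraft's inequality IS satisfied.
A prefix code with these lengths CAN exist.

Kraft sum = 0.51171875. Satisfied.


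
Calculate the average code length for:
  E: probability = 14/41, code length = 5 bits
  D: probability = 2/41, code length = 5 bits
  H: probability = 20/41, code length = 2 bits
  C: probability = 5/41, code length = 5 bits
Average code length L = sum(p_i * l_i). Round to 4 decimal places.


Weighted contributions p_i * l_i:
  E: (14/41) * 5 = 70/41
  D: (2/41) * 5 = 10/41
  H: (20/41) * 2 = 40/41
  C: (5/41) * 5 = 25/41
Sum = (70 + 10 + 40 + 25)/41 = 145/41

L = 145/41 = 3.5366 bits/symbol
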